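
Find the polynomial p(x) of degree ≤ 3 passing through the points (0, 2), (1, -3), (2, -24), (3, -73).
-2*x**3 - 2*x**2 - x + 2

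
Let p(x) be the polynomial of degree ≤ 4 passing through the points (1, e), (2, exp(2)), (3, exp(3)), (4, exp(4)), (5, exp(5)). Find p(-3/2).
e*(-5460*exp(3) - 8580*e + 3003 + 1155*exp(4) + 10010*exp(2))/128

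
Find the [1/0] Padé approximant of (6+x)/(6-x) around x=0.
x/3 + 1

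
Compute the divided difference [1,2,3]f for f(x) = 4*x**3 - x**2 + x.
23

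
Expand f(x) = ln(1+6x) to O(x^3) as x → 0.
6*x - 18*x**2 + O(x**3)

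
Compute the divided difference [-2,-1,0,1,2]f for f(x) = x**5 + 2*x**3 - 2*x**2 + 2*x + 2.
0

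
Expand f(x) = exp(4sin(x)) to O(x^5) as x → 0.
1 + 4*x + 8*x**2 + 10*x**3 + 8*x**4 + O(x**5)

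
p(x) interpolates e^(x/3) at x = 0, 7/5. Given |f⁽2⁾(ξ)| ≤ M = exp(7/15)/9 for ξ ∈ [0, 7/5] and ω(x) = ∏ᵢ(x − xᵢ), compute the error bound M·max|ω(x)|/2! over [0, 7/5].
49*exp(7/15)/1800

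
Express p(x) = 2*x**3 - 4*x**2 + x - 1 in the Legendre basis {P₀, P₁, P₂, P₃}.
(-7/3)P₀ + (11/5)P₁ + (-8/3)P₂ + (4/5)P₃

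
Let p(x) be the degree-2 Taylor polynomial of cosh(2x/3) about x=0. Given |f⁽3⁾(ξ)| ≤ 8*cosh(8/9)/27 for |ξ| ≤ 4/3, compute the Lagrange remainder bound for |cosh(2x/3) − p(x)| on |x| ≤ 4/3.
256*cosh(8/9)/2187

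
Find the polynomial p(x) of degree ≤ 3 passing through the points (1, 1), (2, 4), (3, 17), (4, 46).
x**3 - x**2 - x + 2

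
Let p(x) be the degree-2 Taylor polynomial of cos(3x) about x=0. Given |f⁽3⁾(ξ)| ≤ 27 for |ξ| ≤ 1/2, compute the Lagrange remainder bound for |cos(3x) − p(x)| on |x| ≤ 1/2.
9/16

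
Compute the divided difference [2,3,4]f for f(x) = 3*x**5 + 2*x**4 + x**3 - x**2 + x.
973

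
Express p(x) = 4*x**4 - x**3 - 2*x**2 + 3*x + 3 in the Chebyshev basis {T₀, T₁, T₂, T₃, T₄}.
(7/2)T₀ + (9/4)T₁ + T₂ + (-1/4)T₃ + (1/2)T₄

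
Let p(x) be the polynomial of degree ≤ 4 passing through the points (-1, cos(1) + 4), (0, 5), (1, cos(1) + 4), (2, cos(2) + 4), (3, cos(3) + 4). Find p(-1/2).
-35*cos(1)/128 + 7*cos(2)/32 - 5*cos(3)/128 + 163/32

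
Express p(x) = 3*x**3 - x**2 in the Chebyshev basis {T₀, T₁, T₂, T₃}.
(-1/2)T₀ + (9/4)T₁ + (-1/2)T₂ + (3/4)T₃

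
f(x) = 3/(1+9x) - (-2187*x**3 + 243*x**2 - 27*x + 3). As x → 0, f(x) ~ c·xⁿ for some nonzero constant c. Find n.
4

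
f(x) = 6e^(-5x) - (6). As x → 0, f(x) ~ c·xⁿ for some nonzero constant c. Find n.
1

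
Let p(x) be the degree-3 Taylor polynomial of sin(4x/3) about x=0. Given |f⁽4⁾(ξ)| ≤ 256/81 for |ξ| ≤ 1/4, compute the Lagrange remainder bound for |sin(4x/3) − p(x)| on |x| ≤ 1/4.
1/1944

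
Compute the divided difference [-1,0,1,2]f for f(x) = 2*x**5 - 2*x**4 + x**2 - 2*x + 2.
6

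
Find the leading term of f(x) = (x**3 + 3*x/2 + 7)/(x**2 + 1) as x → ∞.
x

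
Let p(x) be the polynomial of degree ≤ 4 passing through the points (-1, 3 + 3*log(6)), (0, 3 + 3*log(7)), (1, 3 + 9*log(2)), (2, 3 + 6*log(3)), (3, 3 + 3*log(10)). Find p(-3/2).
3 + log(17179869184*2**(25/32)*3**(121/128)*5**(105/128)*7**(5/32)/2542277241)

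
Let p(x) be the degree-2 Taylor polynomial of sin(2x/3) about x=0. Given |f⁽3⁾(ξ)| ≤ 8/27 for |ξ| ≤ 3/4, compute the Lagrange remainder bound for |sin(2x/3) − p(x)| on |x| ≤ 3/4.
1/48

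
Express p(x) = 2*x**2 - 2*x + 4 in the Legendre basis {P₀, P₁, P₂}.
(14/3)P₀ + (-2)P₁ + (4/3)P₂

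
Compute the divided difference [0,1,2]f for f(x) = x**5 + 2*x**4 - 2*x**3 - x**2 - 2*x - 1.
22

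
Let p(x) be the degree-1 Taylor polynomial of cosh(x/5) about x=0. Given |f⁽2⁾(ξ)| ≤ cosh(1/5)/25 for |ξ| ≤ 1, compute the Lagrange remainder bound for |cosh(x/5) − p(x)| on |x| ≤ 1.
cosh(1/5)/50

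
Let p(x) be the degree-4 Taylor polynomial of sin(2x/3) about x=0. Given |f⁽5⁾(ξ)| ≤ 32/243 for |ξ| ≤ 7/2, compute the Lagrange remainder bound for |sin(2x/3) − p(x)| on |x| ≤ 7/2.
16807/29160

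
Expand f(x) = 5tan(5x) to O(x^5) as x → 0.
25*x + 625*x**3/3 + O(x**5)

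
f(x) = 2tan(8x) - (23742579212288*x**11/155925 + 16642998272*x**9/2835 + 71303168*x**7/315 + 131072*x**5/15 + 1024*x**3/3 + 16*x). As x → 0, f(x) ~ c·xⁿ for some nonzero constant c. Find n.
13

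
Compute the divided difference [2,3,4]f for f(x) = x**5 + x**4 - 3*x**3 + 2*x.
313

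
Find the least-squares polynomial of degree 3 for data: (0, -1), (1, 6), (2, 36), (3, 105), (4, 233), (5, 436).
-65/63 + (737/378)x + (41/18)x² + (80/27)x³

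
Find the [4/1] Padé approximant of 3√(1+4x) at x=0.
(18*x**4/5 - 24*x**3/5 + 54*x**2/5 + 72*x/5 + 3)/(14*x/5 + 1)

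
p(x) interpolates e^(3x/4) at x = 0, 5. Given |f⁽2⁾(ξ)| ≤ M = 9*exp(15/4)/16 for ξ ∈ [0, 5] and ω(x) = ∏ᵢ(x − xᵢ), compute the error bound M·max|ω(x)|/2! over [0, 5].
225*exp(15/4)/128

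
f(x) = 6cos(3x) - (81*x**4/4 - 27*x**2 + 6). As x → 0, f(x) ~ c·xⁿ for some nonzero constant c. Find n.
6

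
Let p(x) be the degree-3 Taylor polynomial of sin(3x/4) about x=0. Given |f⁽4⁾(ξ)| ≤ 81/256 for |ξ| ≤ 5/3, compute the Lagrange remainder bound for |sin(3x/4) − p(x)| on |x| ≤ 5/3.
625/6144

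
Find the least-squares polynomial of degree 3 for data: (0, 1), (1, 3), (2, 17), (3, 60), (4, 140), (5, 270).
151/126 + (-1639/756)x + (323/252)x² + (107/54)x³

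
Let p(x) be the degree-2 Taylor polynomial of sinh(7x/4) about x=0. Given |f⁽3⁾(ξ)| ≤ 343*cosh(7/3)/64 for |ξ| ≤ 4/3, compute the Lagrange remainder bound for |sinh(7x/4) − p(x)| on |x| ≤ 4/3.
343*cosh(7/3)/162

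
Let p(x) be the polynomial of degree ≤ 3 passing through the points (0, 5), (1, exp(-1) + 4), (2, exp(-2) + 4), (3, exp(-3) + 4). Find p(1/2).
(-5*e + 1 + 15*exp(2) + 69*exp(3))*exp(-3)/16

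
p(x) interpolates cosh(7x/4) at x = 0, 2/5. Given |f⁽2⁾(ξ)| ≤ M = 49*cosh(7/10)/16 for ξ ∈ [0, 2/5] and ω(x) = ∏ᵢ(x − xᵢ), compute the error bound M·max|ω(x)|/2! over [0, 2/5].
49*cosh(7/10)/800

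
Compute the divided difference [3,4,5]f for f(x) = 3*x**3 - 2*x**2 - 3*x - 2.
34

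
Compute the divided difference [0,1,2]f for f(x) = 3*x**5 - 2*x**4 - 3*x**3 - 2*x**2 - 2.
20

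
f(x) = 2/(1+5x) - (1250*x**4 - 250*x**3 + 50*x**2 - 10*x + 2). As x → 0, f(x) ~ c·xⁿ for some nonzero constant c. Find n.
5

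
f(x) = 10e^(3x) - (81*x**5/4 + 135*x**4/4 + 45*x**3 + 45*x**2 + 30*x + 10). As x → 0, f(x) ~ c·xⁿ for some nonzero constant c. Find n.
6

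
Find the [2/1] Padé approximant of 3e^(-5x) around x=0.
(25*x**2/2 - 10*x + 3)/(5*x/3 + 1)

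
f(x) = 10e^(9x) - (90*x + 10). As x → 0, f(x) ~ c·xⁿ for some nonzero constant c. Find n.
2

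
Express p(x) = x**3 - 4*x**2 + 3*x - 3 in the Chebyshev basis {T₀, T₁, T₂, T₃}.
(-5)T₀ + (15/4)T₁ + (-2)T₂ + (1/4)T₃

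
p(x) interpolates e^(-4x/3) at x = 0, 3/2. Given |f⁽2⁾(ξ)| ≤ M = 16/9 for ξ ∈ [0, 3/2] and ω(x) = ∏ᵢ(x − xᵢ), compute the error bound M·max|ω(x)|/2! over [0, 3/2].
1/2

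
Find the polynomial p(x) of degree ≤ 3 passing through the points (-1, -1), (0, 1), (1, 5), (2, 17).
x**3 + x**2 + 2*x + 1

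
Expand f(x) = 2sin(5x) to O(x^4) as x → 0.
10*x - 125*x**3/3 + O(x**4)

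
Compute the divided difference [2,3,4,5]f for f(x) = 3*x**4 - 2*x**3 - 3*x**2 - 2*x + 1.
40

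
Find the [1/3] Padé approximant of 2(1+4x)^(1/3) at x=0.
(20*x/3 + 2)/(64*x**3/81 - 8*x**2/9 + 2*x + 1)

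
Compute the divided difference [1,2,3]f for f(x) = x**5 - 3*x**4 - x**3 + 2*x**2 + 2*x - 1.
11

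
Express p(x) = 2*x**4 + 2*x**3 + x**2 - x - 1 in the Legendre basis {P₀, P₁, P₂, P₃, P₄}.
(-4/15)P₀ + (1/5)P₁ + (38/21)P₂ + (4/5)P₃ + (16/35)P₄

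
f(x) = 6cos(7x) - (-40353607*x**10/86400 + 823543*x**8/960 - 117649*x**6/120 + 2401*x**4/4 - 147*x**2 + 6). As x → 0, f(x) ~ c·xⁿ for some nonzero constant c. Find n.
12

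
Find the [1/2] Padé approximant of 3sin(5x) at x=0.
15*x/(25*x**2/6 + 1)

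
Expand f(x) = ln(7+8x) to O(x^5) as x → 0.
log(7) + 8*x/7 - 32*x**2/49 + 512*x**3/1029 - 1024*x**4/2401 + O(x**5)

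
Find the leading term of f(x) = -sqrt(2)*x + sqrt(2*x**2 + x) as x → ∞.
sqrt(2)/4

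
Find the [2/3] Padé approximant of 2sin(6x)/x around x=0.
(12 - 252*x**2/5)/(9*x**2/5 + 1)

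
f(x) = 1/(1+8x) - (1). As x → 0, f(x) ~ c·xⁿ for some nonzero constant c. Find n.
1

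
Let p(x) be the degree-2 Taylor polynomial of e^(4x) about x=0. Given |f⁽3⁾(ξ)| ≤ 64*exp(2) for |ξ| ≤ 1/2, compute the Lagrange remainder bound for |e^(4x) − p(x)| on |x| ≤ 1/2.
4*exp(2)/3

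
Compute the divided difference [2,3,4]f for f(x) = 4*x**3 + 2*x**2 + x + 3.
38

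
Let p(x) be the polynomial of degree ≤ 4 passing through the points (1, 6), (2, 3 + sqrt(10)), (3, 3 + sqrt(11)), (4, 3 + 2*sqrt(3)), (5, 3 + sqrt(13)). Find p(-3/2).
-2145*sqrt(10)/32 - 1365*sqrt(3)/16 + 1155*sqrt(13)/128 + 9393/128 + 5005*sqrt(11)/64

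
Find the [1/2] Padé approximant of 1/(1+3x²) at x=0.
1/(3*x**2 + 1)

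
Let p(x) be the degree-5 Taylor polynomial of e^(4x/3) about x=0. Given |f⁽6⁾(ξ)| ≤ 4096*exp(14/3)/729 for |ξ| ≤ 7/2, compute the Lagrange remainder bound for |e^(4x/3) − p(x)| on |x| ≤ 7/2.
470596*exp(14/3)/32805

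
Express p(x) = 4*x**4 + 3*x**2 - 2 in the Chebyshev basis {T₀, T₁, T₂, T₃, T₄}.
T₀ + (7/2)T₂ + (1/2)T₄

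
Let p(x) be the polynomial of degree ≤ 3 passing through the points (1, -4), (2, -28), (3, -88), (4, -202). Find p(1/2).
1/8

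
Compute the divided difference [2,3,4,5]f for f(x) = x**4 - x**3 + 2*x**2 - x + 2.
13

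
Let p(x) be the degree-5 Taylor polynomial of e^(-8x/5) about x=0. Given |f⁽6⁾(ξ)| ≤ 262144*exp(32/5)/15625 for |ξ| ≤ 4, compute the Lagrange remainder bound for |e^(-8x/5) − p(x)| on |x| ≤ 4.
67108864*exp(32/5)/703125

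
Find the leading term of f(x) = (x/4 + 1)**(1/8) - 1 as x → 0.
x/32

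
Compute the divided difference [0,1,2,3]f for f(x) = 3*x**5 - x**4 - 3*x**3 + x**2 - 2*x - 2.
66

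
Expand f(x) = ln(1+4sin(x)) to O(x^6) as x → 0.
4*x - 8*x**2 + 62*x**3/3 - 184*x**4/3 + 1165*x**5/6 + O(x**6)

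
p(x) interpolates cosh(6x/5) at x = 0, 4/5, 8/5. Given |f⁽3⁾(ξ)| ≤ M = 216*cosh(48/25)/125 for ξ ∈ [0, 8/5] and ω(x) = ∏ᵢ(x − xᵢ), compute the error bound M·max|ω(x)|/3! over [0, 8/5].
512*sqrt(3)*cosh(48/25)/15625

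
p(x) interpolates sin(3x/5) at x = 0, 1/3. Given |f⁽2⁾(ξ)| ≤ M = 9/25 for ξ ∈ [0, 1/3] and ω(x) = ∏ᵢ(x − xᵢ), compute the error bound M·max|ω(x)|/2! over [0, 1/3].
1/200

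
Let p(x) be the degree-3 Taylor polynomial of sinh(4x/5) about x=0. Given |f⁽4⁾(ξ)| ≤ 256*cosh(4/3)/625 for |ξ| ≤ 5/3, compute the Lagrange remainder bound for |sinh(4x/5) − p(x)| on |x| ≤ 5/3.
32*cosh(4/3)/243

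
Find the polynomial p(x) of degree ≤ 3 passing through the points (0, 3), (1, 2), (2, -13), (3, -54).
-2*x**3 - x**2 + 2*x + 3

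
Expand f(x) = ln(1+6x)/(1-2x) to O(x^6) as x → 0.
6*x - 6*x**2 + 60*x**3 - 204*x**4 + 5736*x**5/5 + O(x**6)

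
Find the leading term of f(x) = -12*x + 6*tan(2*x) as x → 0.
16*x**3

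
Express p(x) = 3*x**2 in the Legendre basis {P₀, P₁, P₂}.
P₀ + (2)P₂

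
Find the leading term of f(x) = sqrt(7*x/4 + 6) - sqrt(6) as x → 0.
7*sqrt(6)*x/48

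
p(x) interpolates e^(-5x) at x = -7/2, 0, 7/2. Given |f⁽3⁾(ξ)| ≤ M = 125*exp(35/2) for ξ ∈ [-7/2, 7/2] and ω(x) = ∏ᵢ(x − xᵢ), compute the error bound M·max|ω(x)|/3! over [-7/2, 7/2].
42875*sqrt(3)*exp(35/2)/216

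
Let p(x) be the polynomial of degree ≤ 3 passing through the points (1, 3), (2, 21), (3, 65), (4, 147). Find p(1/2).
0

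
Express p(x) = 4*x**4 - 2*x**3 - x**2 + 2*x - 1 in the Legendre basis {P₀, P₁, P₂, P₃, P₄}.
(-8/15)P₀ + (4/5)P₁ + (34/21)P₂ + (-4/5)P₃ + (32/35)P₄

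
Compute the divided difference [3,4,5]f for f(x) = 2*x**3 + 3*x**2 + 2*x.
27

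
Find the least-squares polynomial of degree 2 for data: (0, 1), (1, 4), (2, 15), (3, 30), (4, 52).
4/5 + (4/5)x + (3)x²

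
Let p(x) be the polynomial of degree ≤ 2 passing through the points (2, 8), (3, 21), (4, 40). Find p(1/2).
-1/4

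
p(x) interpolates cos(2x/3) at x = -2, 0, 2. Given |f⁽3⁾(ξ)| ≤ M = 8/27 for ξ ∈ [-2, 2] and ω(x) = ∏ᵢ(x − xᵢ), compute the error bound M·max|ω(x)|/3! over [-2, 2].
64*sqrt(3)/729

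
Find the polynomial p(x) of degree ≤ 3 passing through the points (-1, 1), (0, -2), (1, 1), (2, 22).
2*x**3 + 3*x**2 - 2*x - 2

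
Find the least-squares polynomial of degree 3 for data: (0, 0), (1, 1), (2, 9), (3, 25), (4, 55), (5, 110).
-5/14 + (71/28)x + (-31/28)x² + x³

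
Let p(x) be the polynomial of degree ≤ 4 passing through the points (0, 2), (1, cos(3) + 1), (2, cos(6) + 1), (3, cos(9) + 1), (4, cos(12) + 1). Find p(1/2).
35*cos(3)/32 - 35*cos(6)/64 + 7*cos(9)/32 - 5*cos(12)/128 + 163/128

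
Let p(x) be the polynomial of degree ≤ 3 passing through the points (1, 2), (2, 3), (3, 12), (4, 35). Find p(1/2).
21/8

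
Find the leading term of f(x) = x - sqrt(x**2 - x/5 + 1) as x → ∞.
1/10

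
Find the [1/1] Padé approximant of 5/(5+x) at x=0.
1/(x/5 + 1)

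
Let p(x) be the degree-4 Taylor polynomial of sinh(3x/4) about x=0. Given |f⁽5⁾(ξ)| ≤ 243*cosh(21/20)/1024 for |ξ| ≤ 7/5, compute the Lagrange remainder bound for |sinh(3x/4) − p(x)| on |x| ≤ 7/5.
1361367*cosh(21/20)/128000000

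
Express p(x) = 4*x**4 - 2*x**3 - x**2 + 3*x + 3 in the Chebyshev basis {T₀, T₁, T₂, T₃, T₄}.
(4)T₀ + (3/2)T₁ + (3/2)T₂ + (-1/2)T₃ + (1/2)T₄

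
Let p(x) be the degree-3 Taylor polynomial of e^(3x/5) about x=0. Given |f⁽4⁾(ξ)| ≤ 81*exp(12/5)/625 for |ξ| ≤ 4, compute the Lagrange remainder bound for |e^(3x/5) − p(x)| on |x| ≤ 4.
864*exp(12/5)/625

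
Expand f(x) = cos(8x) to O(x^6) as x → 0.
1 - 32*x**2 + 512*x**4/3 + O(x**6)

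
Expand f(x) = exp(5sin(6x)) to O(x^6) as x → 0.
1 + 30*x + 450*x**2 + 4320*x**3 + 28350*x**4 + 121824*x**5 + O(x**6)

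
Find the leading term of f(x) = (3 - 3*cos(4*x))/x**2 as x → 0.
24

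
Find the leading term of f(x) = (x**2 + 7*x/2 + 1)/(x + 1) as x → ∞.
x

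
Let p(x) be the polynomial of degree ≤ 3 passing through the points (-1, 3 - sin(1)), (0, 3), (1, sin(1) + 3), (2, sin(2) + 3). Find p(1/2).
-sin(2)/16 + 5*sin(1)/8 + 3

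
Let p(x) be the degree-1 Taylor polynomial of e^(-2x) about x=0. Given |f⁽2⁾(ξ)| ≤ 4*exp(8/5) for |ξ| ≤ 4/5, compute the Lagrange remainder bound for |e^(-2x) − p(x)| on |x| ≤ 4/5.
32*exp(8/5)/25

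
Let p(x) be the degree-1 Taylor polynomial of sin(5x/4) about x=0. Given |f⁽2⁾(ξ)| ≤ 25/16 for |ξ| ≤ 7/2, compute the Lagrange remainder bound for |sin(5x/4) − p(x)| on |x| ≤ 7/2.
1225/128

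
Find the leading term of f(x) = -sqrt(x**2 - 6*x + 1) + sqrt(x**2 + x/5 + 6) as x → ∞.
31/10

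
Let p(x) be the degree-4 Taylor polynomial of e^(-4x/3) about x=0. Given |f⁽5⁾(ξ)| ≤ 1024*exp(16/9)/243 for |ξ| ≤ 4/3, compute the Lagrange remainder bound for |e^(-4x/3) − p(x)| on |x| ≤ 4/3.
131072*exp(16/9)/885735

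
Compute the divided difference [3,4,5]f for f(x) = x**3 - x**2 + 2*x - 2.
11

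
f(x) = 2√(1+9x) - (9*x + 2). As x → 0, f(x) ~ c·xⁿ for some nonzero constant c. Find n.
2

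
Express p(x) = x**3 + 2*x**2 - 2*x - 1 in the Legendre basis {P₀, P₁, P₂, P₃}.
(-1/3)P₀ + (-7/5)P₁ + (4/3)P₂ + (2/5)P₃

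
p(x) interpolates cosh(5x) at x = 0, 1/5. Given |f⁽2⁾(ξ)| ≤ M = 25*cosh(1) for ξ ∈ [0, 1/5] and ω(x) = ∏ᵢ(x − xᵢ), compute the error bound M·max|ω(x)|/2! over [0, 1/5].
cosh(1)/8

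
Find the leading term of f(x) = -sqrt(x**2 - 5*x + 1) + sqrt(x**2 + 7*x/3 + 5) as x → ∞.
11/3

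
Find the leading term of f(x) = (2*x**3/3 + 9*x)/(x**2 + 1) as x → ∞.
2*x/3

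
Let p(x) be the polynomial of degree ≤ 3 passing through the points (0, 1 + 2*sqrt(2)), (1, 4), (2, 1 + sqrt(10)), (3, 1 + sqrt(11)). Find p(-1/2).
-89/16 - 5*sqrt(11)/16 + 21*sqrt(10)/16 + 35*sqrt(2)/8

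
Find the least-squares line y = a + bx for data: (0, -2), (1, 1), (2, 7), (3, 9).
a = -21/10, b = 39/10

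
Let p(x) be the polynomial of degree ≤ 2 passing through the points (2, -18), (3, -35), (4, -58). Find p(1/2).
-15/4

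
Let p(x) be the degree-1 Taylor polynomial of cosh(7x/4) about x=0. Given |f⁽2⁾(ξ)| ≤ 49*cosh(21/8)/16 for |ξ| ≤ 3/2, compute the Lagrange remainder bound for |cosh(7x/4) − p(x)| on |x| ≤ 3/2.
441*cosh(21/8)/128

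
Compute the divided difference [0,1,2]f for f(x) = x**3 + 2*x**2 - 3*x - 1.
5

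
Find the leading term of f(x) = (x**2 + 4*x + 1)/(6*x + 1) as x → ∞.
x/6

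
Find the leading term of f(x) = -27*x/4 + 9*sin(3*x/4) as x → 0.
-81*x**3/128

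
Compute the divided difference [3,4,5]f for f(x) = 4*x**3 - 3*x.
48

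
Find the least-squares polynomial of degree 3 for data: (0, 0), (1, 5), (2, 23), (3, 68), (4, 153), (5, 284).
11/42 + (61/252)x + (157/84)x² + (17/9)x³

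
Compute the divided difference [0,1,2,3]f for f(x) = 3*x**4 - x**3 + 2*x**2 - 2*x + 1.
17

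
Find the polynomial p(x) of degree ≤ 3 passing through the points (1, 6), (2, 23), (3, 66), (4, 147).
2*x**3 + x**2 + 3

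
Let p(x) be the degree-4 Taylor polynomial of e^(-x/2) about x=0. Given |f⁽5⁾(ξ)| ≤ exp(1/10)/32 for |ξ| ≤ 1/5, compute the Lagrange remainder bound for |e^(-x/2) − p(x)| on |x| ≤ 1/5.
exp(1/10)/12000000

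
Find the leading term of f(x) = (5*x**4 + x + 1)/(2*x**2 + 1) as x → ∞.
5*x**2/2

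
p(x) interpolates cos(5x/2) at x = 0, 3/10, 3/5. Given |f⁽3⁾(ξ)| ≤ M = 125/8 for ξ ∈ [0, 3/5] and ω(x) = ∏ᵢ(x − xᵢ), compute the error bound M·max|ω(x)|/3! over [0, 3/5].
sqrt(3)/64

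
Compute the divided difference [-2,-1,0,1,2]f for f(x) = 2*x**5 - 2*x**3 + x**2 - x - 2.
0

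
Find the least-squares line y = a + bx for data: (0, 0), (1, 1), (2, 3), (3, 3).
a = 1/10, b = 11/10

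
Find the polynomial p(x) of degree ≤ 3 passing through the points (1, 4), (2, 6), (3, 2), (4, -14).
-x**3 + 3*x**2 + 2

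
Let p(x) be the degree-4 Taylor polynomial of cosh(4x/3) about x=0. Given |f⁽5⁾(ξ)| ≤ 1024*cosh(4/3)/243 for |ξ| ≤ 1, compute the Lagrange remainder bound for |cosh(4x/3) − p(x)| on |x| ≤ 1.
128*cosh(4/3)/3645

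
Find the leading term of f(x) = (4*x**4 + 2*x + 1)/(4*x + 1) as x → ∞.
x**3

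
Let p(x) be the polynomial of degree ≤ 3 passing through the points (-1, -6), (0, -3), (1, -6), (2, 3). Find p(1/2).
-39/8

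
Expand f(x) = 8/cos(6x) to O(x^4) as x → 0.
8 + 144*x**2 + O(x**4)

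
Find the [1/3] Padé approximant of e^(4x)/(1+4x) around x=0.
(3*x/2 + 1)/(28*x**3/3 - 8*x**2 + 3*x/2 + 1)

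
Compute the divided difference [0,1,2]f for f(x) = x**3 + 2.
3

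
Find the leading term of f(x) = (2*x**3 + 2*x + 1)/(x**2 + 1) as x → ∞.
2*x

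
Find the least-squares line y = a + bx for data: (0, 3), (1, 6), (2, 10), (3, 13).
a = 29/10, b = 17/5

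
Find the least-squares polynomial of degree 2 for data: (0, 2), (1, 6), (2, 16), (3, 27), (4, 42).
59/35 + (247/70)x + (23/14)x²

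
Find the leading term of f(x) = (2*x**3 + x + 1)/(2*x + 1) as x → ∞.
x**2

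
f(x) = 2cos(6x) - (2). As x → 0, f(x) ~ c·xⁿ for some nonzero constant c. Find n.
2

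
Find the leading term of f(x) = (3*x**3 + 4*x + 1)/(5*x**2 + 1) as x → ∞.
3*x/5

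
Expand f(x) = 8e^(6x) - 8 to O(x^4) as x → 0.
48*x + 144*x**2 + 288*x**3 + O(x**4)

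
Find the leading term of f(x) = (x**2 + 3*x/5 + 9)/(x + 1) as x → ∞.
x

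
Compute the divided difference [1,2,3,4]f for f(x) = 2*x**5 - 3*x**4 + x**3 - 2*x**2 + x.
101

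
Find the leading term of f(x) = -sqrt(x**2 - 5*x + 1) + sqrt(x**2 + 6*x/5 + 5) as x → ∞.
31/10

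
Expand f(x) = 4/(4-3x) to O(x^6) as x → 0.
1 + 3*x/4 + 9*x**2/16 + 27*x**3/64 + 81*x**4/256 + 243*x**5/1024 + O(x**6)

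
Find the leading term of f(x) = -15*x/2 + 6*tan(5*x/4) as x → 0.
125*x**3/32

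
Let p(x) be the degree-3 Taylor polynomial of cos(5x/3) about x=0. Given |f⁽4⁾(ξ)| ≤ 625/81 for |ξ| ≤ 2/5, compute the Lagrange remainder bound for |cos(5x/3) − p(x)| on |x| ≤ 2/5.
2/243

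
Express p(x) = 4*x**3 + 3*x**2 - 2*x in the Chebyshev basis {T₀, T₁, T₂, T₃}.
(3/2)T₀ + T₁ + (3/2)T₂ + T₃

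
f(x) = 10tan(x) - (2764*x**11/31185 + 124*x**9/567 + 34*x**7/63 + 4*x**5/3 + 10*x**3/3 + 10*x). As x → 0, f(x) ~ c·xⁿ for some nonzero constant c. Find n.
13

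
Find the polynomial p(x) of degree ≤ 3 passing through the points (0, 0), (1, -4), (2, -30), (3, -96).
-3*x**3 - 2*x**2 + x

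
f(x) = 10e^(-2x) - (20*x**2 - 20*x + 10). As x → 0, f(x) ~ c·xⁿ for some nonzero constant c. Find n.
3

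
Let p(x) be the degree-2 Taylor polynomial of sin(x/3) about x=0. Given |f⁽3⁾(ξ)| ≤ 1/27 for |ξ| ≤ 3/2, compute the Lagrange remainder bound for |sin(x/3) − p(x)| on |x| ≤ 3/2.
1/48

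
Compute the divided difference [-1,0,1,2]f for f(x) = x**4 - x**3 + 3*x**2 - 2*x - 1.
1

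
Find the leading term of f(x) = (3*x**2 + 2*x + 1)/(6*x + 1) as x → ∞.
x/2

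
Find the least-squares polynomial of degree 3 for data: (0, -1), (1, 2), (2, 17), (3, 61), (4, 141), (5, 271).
-52/63 + (-211/189)x + (335/252)x² + (211/108)x³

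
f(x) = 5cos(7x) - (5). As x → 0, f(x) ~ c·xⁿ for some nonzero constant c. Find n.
2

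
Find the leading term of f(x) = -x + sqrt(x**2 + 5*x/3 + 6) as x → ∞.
5/6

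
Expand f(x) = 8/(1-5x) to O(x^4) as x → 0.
8 + 40*x + 200*x**2 + 1000*x**3 + O(x**4)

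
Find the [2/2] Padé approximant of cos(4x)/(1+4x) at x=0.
(-28*x**2/3 + 2*x/3 + 1)/(4*x**2/3 + 14*x/3 + 1)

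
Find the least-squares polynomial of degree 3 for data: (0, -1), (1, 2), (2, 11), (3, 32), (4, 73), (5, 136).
-8/9 + (467/378)x + (53/126)x² + (26/27)x³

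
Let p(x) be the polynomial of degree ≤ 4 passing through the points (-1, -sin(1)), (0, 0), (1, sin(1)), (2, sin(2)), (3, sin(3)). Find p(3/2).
-5*sin(3)/128 + 15*sin(2)/32 + 87*sin(1)/128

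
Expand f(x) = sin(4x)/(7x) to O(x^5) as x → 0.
4/7 - 32*x**2/21 + 128*x**4/105 + O(x**5)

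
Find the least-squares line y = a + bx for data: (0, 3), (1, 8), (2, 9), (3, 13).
a = 18/5, b = 31/10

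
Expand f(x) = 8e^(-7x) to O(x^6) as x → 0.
8 - 56*x + 196*x**2 - 1372*x**3/3 + 2401*x**4/3 - 16807*x**5/15 + O(x**6)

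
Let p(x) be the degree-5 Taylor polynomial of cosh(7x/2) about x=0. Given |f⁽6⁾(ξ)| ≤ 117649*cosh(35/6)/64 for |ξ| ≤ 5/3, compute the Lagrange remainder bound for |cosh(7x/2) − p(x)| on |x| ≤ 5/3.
367653125*cosh(35/6)/6718464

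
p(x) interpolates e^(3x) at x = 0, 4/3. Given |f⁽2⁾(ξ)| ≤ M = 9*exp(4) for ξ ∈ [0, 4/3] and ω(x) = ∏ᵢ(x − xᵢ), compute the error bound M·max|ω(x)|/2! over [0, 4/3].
2*exp(4)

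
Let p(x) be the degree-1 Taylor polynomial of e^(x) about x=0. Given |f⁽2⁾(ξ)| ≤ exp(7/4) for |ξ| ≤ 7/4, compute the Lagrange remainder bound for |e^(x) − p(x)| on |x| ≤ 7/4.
49*exp(7/4)/32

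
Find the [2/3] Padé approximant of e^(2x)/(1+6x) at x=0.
(157*x**2/455 + 92*x/91 + 1)/(2644*x**3/1365 - 2553*x**2/455 + 456*x/91 + 1)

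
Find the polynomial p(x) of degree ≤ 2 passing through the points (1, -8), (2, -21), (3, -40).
-3*x**2 - 4*x - 1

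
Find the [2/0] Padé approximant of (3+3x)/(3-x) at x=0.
4*x**2/9 + 4*x/3 + 1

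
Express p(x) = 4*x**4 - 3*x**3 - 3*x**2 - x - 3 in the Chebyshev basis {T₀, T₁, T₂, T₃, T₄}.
(-3)T₀ + (-13/4)T₁ + (1/2)T₂ + (-3/4)T₃ + (1/2)T₄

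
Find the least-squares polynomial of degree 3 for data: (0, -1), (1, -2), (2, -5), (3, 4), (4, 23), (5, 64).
-17/21 + (-29/63)x + (-109/42)x² + (19/18)x³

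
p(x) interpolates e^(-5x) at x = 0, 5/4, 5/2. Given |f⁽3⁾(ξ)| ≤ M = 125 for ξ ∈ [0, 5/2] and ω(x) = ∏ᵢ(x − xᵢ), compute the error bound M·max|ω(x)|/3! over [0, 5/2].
15625*sqrt(3)/1728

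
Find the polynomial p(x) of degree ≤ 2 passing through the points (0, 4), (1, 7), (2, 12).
x**2 + 2*x + 4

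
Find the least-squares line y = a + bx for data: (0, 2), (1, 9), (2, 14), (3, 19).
a = 13/5, b = 28/5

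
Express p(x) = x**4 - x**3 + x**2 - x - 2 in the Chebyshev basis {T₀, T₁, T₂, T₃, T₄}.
(-9/8)T₀ + (-7/4)T₁ + T₂ + (-1/4)T₃ + (1/8)T₄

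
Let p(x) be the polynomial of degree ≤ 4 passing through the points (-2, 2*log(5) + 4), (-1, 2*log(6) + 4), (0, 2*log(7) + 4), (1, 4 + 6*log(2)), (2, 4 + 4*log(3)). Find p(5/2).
4 + log(36756909*sqrt(2)*3**(1/32)*5**(35/64)*7**(29/32)/8388608)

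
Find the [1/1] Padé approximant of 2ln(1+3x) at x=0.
6*x/(3*x/2 + 1)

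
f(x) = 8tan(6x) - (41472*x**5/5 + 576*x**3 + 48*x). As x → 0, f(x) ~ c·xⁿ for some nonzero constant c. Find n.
7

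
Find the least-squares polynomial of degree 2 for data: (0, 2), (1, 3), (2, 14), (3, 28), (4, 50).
57/35 + (-53/70)x + (45/14)x²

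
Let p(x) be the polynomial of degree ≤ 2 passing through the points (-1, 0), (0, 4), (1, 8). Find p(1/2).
6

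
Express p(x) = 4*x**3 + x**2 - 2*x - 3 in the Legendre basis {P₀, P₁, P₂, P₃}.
(-8/3)P₀ + (2/5)P₁ + (2/3)P₂ + (8/5)P₃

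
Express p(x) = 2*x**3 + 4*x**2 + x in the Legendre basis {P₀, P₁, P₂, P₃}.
(4/3)P₀ + (11/5)P₁ + (8/3)P₂ + (4/5)P₃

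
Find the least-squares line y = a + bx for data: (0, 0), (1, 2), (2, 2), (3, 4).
a = 1/5, b = 6/5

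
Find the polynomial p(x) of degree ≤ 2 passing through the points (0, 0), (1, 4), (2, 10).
x**2 + 3*x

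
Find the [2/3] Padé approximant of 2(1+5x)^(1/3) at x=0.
(175*x**2/9 + 40*x/3 + 2)/(-125*x**3/162 + 25*x**2/6 + 5*x + 1)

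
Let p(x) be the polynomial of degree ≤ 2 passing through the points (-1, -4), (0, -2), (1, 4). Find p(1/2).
1/2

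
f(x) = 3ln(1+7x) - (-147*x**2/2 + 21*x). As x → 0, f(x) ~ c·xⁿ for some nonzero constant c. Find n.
3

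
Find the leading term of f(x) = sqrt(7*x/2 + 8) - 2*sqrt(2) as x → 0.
7*sqrt(2)*x/16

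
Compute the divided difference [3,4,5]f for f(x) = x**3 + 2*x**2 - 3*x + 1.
14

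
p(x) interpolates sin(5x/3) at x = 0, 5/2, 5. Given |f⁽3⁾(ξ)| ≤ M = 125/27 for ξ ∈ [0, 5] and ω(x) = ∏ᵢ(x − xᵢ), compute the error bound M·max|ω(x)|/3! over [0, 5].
15625*sqrt(3)/5832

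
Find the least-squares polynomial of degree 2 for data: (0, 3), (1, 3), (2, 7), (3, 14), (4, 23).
14/5 + (-9/10)x + (3/2)x²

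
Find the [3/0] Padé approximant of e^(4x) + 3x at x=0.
32*x**3/3 + 8*x**2 + 7*x + 1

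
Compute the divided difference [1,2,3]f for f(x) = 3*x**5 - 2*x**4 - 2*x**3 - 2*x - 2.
208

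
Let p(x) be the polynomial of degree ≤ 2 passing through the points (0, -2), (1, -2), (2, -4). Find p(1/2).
-7/4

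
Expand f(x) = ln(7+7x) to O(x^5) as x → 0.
log(7) + x - x**2/2 + x**3/3 - x**4/4 + O(x**5)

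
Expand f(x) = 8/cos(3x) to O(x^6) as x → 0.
8 + 36*x**2 + 135*x**4 + O(x**6)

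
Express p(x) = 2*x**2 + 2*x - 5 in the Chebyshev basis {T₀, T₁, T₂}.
(-4)T₀ + (2)T₁ + T₂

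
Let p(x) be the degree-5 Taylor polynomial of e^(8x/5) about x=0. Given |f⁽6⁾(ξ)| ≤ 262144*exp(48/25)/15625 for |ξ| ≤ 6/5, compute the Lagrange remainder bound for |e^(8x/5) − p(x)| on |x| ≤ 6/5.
84934656*exp(48/25)/1220703125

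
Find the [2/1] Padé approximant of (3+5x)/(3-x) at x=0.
(5*x/3 + 1)/(1 - x/3)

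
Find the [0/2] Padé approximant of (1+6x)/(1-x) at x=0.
1/(42*x**2 - 7*x + 1)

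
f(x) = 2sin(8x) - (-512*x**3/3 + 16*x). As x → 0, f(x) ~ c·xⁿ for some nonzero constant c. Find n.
5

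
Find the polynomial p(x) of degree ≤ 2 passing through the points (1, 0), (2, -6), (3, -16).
2 - 2*x**2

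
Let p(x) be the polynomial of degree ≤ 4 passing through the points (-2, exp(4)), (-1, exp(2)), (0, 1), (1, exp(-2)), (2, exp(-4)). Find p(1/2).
(-5 + 60*exp(2) + (-20*exp(2) + 90 + 3*exp(4))*exp(4))*exp(-4)/128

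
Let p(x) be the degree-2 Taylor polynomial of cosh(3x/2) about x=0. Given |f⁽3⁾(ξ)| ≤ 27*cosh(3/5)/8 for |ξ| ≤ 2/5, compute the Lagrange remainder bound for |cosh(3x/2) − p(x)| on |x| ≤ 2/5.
9*cosh(3/5)/250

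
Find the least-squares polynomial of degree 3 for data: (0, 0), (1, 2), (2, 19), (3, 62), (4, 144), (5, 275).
1/63 + (-607/378)x + (415/252)x² + (209/108)x³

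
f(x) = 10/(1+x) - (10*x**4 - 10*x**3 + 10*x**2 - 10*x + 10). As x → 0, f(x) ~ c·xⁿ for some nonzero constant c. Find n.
5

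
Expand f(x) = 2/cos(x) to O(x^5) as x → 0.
2 + x**2 + 5*x**4/12 + O(x**5)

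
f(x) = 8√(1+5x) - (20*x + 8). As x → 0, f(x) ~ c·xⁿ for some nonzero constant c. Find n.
2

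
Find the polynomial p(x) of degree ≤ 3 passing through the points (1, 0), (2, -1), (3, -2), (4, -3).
1 - x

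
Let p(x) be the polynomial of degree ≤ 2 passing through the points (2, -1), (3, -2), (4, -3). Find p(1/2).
1/2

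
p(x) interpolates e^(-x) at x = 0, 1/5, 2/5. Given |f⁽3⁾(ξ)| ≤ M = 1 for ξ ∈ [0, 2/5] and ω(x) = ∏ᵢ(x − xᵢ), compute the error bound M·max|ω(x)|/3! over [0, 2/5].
sqrt(3)/3375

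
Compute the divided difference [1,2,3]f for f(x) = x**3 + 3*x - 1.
6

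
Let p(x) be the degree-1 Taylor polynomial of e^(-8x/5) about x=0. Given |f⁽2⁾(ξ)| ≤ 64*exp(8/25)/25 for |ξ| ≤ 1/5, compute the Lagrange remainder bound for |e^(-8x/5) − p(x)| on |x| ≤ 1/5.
32*exp(8/25)/625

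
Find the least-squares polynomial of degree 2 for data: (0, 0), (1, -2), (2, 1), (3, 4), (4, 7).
-4/7 + (-6/7)x + (5/7)x²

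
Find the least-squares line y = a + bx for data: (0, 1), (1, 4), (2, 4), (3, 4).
a = 19/10, b = 9/10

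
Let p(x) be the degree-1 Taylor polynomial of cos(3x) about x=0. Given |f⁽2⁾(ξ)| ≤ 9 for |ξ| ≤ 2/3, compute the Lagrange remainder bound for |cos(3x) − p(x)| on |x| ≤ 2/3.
2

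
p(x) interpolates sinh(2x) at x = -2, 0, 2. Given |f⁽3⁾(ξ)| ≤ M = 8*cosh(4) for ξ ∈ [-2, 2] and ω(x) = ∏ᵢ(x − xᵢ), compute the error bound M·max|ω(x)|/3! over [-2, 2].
64*sqrt(3)*cosh(4)/27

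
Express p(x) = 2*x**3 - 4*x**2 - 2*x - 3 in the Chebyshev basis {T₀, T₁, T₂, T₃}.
(-5)T₀ + (-1/2)T₁ + (-2)T₂ + (1/2)T₃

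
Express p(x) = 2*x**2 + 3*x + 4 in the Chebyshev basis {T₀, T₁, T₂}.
(5)T₀ + (3)T₁ + T₂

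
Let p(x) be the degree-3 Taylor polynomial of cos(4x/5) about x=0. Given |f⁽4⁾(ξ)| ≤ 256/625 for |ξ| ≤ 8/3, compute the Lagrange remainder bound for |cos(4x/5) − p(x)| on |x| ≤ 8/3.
131072/151875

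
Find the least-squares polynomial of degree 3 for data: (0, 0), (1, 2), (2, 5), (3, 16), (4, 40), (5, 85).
-1/63 + (1363/378)x + (-667/252)x² + (115/108)x³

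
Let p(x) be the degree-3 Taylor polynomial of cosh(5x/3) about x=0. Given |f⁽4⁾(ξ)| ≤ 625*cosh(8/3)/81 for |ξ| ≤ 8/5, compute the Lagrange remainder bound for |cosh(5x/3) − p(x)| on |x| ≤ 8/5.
512*cosh(8/3)/243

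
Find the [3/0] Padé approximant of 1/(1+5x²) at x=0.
1 - 5*x**2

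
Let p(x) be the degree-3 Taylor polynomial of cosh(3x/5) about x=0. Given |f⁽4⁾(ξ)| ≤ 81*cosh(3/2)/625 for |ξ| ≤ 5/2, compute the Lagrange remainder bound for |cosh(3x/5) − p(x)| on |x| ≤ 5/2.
27*cosh(3/2)/128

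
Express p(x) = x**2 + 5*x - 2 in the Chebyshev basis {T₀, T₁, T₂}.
(-3/2)T₀ + (5)T₁ + (1/2)T₂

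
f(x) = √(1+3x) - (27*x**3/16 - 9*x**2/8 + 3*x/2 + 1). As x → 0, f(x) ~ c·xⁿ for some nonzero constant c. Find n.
4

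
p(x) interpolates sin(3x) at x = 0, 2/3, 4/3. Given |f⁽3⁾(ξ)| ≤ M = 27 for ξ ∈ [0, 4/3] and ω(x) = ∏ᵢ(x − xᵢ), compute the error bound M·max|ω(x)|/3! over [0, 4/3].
8*sqrt(3)/27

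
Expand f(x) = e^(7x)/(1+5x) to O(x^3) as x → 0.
1 + 2*x + 29*x**2/2 + O(x**3)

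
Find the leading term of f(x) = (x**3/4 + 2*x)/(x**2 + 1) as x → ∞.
x/4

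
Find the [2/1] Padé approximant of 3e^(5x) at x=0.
(25*x**2/2 + 10*x + 3)/(1 - 5*x/3)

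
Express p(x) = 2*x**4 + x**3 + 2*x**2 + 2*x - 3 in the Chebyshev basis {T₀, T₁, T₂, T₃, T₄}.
(-5/4)T₀ + (11/4)T₁ + (2)T₂ + (1/4)T₃ + (1/4)T₄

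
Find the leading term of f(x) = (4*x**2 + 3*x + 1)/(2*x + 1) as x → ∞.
2*x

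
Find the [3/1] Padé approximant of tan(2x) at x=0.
8*x**3/3 + 2*x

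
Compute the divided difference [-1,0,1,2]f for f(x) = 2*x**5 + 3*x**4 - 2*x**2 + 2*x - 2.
16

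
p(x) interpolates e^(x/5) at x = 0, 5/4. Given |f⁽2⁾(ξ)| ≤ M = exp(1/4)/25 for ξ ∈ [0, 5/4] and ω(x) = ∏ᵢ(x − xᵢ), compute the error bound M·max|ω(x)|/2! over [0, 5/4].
exp(1/4)/128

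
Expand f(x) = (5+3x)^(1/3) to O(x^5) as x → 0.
5**(1/3) + 5**(1/3)*x/5 - 5**(1/3)*x**2/25 + 5**(1/3)*x**3/75 - 2*5**(1/3)*x**4/375 + O(x**5)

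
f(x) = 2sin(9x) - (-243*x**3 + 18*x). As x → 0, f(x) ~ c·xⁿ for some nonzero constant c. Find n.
5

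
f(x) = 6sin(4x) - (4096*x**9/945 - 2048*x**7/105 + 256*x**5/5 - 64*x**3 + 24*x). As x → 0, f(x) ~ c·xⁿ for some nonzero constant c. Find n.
11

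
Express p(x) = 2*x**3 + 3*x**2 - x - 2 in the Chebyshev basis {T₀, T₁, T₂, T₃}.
(-1/2)T₀ + (1/2)T₁ + (3/2)T₂ + (1/2)T₃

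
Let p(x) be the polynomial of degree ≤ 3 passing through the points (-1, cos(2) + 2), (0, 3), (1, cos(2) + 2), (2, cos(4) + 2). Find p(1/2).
cos(2)/2 - cos(4)/16 + 41/16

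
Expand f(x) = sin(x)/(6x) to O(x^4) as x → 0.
1/6 - x**2/36 + O(x**4)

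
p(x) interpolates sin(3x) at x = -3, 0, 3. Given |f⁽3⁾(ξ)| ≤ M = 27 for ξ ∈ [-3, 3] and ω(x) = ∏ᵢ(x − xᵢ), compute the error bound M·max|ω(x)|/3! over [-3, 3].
27*sqrt(3)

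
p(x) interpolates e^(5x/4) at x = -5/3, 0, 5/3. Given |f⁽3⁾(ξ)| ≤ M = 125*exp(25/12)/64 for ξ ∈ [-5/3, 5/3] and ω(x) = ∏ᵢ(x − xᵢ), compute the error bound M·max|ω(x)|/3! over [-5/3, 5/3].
15625*sqrt(3)*exp(25/12)/46656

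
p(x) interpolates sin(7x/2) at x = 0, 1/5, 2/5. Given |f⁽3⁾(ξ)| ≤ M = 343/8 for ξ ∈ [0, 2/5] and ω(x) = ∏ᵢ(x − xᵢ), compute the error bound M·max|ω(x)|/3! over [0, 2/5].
343*sqrt(3)/27000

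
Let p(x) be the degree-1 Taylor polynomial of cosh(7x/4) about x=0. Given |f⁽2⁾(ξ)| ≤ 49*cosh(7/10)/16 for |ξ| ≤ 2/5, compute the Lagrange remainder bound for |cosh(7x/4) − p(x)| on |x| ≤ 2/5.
49*cosh(7/10)/200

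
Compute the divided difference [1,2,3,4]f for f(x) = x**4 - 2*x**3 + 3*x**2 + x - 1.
8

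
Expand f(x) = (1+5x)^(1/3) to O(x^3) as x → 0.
1 + 5*x/3 - 25*x**2/9 + O(x**3)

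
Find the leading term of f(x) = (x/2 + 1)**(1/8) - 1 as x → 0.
x/16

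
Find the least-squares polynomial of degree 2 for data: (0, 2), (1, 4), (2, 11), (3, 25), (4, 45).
15/7 + (-111/70)x + (43/14)x²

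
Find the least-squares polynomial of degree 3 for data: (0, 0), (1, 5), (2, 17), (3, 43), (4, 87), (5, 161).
-17/126 + (3515/756)x + (-47/126)x² + (127/108)x³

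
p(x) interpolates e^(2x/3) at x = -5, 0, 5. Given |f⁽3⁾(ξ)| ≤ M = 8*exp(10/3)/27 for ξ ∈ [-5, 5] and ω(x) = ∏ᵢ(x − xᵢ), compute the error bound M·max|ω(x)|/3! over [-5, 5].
1000*sqrt(3)*exp(10/3)/729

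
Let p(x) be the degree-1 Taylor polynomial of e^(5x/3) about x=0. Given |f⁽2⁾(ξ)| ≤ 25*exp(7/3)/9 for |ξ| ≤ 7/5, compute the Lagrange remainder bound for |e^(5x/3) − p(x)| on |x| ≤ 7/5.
49*exp(7/3)/18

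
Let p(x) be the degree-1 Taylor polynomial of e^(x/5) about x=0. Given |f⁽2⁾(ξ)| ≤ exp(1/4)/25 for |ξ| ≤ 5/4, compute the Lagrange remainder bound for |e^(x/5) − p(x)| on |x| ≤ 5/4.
exp(1/4)/32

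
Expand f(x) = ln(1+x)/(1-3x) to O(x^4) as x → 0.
x + 5*x**2/2 + 47*x**3/6 + O(x**4)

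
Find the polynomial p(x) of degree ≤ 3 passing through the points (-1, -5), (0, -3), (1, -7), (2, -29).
-2*x**3 - 3*x**2 + x - 3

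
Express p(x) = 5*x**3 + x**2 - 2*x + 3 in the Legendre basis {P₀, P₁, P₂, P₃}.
(10/3)P₀ + P₁ + (2/3)P₂ + (2)P₃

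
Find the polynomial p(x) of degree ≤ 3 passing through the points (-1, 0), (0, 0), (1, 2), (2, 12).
x**3 + x**2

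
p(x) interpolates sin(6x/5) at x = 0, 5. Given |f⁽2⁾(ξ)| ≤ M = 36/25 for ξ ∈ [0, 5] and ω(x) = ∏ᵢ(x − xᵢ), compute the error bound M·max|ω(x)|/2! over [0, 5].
9/2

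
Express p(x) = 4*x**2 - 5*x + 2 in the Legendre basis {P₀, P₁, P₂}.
(10/3)P₀ + (-5)P₁ + (8/3)P₂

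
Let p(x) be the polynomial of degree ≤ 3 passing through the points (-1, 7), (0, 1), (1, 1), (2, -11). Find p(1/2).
11/8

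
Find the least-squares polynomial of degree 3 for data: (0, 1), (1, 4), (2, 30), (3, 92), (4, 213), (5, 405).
20/21 + (-215/126)x + (185/84)x² + (103/36)x³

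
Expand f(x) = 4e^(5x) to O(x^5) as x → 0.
4 + 20*x + 50*x**2 + 250*x**3/3 + 625*x**4/6 + O(x**5)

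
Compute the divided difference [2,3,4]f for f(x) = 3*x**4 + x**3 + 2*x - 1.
174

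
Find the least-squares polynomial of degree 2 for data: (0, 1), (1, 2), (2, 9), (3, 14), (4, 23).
3/5 + (8/5)x + x²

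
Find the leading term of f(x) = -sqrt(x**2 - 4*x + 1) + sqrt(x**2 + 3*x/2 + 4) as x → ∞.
11/4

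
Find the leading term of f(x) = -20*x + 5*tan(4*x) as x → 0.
320*x**3/3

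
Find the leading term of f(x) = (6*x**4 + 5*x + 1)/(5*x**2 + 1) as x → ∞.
6*x**2/5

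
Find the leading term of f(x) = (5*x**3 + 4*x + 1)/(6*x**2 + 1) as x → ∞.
5*x/6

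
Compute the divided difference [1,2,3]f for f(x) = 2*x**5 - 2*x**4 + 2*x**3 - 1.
142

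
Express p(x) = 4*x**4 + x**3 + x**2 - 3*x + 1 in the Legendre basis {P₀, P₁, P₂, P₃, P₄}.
(32/15)P₀ + (-12/5)P₁ + (62/21)P₂ + (2/5)P₃ + (32/35)P₄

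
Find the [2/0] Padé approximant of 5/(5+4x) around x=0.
16*x**2/25 - 4*x/5 + 1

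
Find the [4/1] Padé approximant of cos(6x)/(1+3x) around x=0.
(54*x**4 - 18*x**2 + 1)/(3*x + 1)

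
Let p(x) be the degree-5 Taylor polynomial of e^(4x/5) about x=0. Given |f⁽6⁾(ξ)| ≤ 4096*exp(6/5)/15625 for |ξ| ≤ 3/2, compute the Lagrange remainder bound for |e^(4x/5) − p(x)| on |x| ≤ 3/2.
324*exp(6/5)/78125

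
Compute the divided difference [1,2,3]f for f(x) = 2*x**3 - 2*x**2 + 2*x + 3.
10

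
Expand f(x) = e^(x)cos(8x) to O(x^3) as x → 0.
1 + x - 63*x**2/2 + O(x**3)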